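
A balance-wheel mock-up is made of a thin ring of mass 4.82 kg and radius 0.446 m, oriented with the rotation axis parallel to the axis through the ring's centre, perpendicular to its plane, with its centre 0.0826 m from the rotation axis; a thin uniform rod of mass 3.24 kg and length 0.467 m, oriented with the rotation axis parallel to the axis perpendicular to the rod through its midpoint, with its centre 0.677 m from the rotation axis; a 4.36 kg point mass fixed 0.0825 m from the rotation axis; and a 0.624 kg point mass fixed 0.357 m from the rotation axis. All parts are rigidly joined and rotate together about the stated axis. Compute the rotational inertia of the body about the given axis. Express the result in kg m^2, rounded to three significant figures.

2.64

Thin ring: I_cm = MR² = (4.82)(0.446)² = 0.95878 kg m^2; centre at d = 0.0826 m, so I = I_cm + Md² gives I = 0.95878 + (4.82)(0.0826)² = 0.99166 kg m^2.
Thin rod: I_cm = (1/12)ML² = (1/12)(3.24)(0.467)² = 0.058884 kg m^2; centre at d = 0.677 m, so I = I_cm + Md² gives I = 0.058884 + (3.24)(0.677)² = 1.5439 kg m^2.
Point mass: I_cm = 0; centre at d = 0.0825 m, so I = I_cm + Md² gives I = 0 + (4.36)(0.0825)² = 0.029675 kg m^2.
Point mass: I_cm = 0; centre at d = 0.357 m, so I = I_cm + Md² gives I = 0 + (0.624)(0.357)² = 0.079528 kg m^2.
Total I = 0.99166 + 1.5439 + 0.029675 + 0.079528 = 2.6447 kg m^2.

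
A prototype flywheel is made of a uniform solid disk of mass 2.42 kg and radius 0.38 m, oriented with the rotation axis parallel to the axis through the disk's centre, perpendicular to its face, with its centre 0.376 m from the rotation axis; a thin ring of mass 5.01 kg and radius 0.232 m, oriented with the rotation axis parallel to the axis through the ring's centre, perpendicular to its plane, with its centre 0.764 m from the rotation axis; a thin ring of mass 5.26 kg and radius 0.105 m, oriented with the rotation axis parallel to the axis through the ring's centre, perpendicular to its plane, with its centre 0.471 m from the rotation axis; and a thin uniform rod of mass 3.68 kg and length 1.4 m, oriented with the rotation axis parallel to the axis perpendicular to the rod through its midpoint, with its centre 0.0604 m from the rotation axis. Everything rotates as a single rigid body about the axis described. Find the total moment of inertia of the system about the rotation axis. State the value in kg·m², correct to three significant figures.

5.55

Solid disk: I_cm = (1/2)MR² = (1/2)(2.42)(0.38)² = 0.17472 kg·m²; centre at d = 0.376 m, so I = I_cm + Md² gives I = 0.17472 + (2.42)(0.376)² = 0.51685 kg·m².
Thin ring: I_cm = MR² = (5.01)(0.232)² = 0.26966 kg·m²; centre at d = 0.764 m, so I = I_cm + Md² gives I = 0.26966 + (5.01)(0.764)² = 3.194 kg·m².
Thin ring: I_cm = MR² = (5.26)(0.105)² = 0.057991 kg·m²; centre at d = 0.471 m, so I = I_cm + Md² gives I = 0.057991 + (5.26)(0.471)² = 1.2249 kg·m².
Thin rod: I_cm = (1/12)ML² = (1/12)(3.68)(1.4)² = 0.60107 kg·m²; centre at d = 0.0604 m, so I = I_cm + Md² gives I = 0.60107 + (3.68)(0.0604)² = 0.61449 kg·m².
Total I = 0.51685 + 3.194 + 1.2249 + 0.61449 = 5.5502 kg·m².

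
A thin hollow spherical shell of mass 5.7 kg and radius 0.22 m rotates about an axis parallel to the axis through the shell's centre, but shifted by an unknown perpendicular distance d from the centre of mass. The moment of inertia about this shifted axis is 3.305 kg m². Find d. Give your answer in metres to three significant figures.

0.740

About the centre-of-mass axis, I_cm = (2/3)MR² = (2/3)(5.7)(0.22)² = 0.18392 kg m².
Parallel axis theorem: I = I_cm + Md², so Md² = 3.305 − 0.18392 = 3.1211 kg m².
d = √(3.1211 / 5.7) = 0.73997 m.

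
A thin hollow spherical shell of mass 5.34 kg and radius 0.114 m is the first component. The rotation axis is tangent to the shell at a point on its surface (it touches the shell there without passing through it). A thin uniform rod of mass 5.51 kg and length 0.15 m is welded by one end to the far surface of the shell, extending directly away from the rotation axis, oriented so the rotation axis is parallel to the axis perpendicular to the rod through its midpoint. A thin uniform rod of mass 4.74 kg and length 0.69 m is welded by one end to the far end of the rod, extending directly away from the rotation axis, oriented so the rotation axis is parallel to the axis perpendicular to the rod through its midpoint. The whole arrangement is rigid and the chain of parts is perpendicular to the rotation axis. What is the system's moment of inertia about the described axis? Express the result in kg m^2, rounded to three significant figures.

Spherical shell: I_cm = (2/3)MR² = (2/3)(5.34)(0.114)² = 0.046266 kg m^2; centre at d = 0.114 m, so the parallel axis theorem gives I = 0.046266 + (5.34)(0.114)² = 0.11566 kg m^2.
Thin rod: I_cm = (1/12)ML² = (1/12)(5.51)(0.15)² = 0.010331 kg m^2; centre at d = 0.114 + 0.114 + 0.075 = 0.303 m, so the parallel axis theorem gives I = 0.010331 + (5.51)(0.303)² = 0.5162 kg m^2.
Thin rod: I_cm = (1/12)ML² = (1/12)(4.74)(0.69)² = 0.18806 kg m^2; centre at d = 0.114 + 0.114 + 0.075 + 0.075 + 0.345 = 0.723 m, so the parallel axis theorem gives I = 0.18806 + (4.74)(0.723)² = 2.6658 kg m^2.
Total I = 0.11566 + 0.5162 + 2.6658 = 3.2977 kg m^2.

3.30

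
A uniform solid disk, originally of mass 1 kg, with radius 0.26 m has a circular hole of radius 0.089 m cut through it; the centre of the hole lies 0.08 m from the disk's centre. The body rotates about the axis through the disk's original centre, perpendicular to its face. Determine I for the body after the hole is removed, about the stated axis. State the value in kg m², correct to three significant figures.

0.0326

Unpierced body about its centre: I₀ = (1/2)MR² = (1/2)(1)(0.26)² = 0.0338 kg m².
The removed disk has mass m = M·(r/R)² = (1)(0.089/0.26)² = 0.11717 kg (same uniform areal density).
Its moment of inertia about the rotation axis (parallel-axis theorem): I_hole = (1/2)mr² + md² = (1/2)(0.11717)(0.089)² + (0.11717)(0.08)² = 0.001214 kg m².
Treating the hole as negative mass, I = I₀ − I_hole = 0.0338 − 0.001214 = 0.032586 kg m².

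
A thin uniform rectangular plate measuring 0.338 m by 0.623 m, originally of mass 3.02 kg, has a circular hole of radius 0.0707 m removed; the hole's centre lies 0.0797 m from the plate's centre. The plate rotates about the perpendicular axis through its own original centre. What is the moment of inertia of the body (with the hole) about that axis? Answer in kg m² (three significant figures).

Unpierced body about its centre: I₀ = (1/12)M(a²+b²) = (1/12)(3.02)[(0.338)² + (0.623)²] = 0.12643 kg m².
The removed disk has mass m = M·πr²/(ab) = (3.02)·π(0.0707)²/(0.338·0.623) = 0.22521 kg (same uniform areal density).
Its moment of inertia about the rotation axis (parallel-axis theorem): I_hole = (1/2)mr² + md² = (1/2)(0.22521)(0.0707)² + (0.22521)(0.0797)² = 0.0019934 kg m².
Treating the hole as negative mass, I = I₀ − I_hole = 0.12643 − 0.0019934 = 0.12444 kg m².

0.124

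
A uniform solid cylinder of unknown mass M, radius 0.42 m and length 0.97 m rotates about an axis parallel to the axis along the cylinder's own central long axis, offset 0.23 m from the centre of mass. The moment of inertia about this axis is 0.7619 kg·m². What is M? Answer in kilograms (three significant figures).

I = I_cm + Md² = (1/2)MR² + Md² = M·[0.5·(0.42)² + (0.23)²] = M·0.1411.
So M = 0.7619 / 0.1411 = 5.3997 kg.

5.40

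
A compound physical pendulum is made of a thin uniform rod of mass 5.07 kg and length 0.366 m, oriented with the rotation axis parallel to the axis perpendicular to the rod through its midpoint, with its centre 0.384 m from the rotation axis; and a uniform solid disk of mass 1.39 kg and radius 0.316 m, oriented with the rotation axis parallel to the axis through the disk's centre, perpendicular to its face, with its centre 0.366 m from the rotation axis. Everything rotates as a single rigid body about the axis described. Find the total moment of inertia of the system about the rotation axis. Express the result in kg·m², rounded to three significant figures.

Thin rod: I_cm = (1/12)ML² = (1/12)(5.07)(0.366)² = 0.056596 kg·m²; centre at d = 0.384 m, so I = I_cm + Md² gives I = 0.056596 + (5.07)(0.384)² = 0.8042 kg·m².
Solid disk: I_cm = (1/2)MR² = (1/2)(1.39)(0.316)² = 0.0694 kg·m²; centre at d = 0.366 m, so I = I_cm + Md² gives I = 0.0694 + (1.39)(0.366)² = 0.2556 kg·m².
Total I = 0.8042 + 0.2556 = 1.0598 kg·m².

1.06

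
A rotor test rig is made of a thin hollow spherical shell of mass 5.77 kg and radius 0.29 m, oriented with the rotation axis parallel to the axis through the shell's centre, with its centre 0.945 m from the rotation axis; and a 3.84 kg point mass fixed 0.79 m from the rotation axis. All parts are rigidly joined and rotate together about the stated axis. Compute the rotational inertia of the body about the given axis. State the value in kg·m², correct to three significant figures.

7.87

Spherical shell: I_cm = (2/3)MR² = (2/3)(5.77)(0.29)² = 0.3235 kg·m²; centre at d = 0.945 m, so the parallel axis theorem gives I = 0.3235 + (5.77)(0.945)² = 5.4763 kg·m².
Point mass: I_cm = 0; centre at d = 0.79 m, so the parallel axis theorem gives I = 0 + (3.84)(0.79)² = 2.3965 kg·m².
Total I = 5.4763 + 2.3965 = 7.8728 kg·m².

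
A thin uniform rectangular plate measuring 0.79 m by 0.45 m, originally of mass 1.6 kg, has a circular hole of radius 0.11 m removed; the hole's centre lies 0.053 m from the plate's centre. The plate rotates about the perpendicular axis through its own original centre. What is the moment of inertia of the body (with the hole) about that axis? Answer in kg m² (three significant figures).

Unpierced body about its centre: I₀ = (1/12)M(a²+b²) = (1/12)(1.6)[(0.79)² + (0.45)²] = 0.11021 kg m².
The removed disk has mass m = M·πr²/(ab) = (1.6)·π(0.11)²/(0.79·0.45) = 0.17109 kg (same uniform areal density).
Its moment of inertia about the rotation axis (parallel-axis theorem): I_hole = (1/2)mr² + md² = (1/2)(0.17109)(0.11)² + (0.17109)(0.053)² = 0.0015157 kg m².
Treating the hole as negative mass, I = I₀ − I_hole = 0.11021 − 0.0015157 = 0.1087 kg m².

0.109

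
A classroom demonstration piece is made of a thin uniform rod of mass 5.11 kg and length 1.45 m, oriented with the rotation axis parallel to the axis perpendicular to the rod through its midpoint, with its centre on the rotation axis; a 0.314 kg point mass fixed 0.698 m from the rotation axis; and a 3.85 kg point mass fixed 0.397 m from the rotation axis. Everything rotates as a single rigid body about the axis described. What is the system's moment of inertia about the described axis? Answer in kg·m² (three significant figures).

1.66

Thin rod: I_cm = (1/12)ML² = (1/12)(5.11)(1.45)² = 0.89531 kg·m²; axis through the centre, so I = 0.89531 kg·m².
Point mass: I_cm = 0; centre at d = 0.698 m, so I = I_cm + Md² gives I = 0 + (0.314)(0.698)² = 0.15298 kg·m².
Point mass: I_cm = 0; centre at d = 0.397 m, so I = I_cm + Md² gives I = 0 + (3.85)(0.397)² = 0.60679 kg·m².
Total I = 0.89531 + 0.15298 + 0.60679 = 1.6551 kg·m².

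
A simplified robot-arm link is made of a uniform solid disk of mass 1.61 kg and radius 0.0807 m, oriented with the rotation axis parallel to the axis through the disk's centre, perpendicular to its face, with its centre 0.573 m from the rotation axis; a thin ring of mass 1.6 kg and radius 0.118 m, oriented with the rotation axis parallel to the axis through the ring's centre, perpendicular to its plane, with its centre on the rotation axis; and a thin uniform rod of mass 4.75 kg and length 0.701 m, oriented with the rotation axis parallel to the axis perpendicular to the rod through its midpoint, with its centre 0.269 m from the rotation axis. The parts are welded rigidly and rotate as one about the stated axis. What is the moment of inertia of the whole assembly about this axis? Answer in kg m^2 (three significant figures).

1.09

Solid disk: I_cm = (1/2)MR² = (1/2)(1.61)(0.0807)² = 0.0052426 kg m^2; centre at d = 0.573 m, so I = I_cm + Md² gives I = 0.0052426 + (1.61)(0.573)² = 0.53385 kg m^2.
Thin ring: I_cm = MR² = (1.6)(0.118)² = 0.022278 kg m^2; axis through the centre, so I = 0.022278 kg m^2.
Thin rod: I_cm = (1/12)ML² = (1/12)(4.75)(0.701)² = 0.19451 kg m^2; centre at d = 0.269 m, so I = I_cm + Md² gives I = 0.19451 + (4.75)(0.269)² = 0.53823 kg m^2.
Total I = 0.53385 + 0.022278 + 0.53823 = 1.0944 kg m^2.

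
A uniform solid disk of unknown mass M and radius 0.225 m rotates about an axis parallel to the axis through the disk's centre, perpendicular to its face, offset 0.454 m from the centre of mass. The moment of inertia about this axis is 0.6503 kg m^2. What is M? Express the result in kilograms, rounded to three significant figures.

I = I_cm + Md² = (1/2)MR² + Md² = M·[0.5·(0.225)² + (0.454)²] = M·0.23143.
So M = 0.6503 / 0.23143 = 2.8099 kg.

2.81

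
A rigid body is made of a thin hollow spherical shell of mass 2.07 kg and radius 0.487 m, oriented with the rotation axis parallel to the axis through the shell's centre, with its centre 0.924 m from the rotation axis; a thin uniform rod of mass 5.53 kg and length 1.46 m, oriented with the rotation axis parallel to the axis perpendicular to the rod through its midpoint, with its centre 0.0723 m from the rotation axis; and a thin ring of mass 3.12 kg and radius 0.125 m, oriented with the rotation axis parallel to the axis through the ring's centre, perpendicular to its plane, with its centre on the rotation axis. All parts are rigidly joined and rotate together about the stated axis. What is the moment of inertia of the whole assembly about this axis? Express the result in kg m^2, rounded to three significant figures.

Spherical shell: I_cm = (2/3)MR² = (2/3)(2.07)(0.487)² = 0.32729 kg m^2; centre at d = 0.924 m, so the parallel axis theorem gives I = 0.32729 + (2.07)(0.924)² = 2.0946 kg m^2.
Thin rod: I_cm = (1/12)ML² = (1/12)(5.53)(1.46)² = 0.98231 kg m^2; centre at d = 0.0723 m, so the parallel axis theorem gives I = 0.98231 + (5.53)(0.0723)² = 1.0112 kg m^2.
Thin ring: I_cm = MR² = (3.12)(0.125)² = 0.04875 kg m^2; axis through the centre, so I = 0.04875 kg m^2.
Total I = 2.0946 + 1.0112 + 0.04875 = 3.1546 kg m^2.

3.15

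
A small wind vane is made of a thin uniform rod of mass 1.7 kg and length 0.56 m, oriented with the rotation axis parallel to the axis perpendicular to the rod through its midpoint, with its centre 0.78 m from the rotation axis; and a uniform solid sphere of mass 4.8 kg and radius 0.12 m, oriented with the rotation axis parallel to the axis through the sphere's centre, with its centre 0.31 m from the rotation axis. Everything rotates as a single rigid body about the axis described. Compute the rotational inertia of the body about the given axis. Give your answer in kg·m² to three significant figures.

Thin rod: I_cm = (1/12)ML² = (1/12)(1.7)(0.56)² = 0.044427 kg·m²; centre at d = 0.78 m, so I = I_cm + Md² gives I = 0.044427 + (1.7)(0.78)² = 1.0787 kg·m².
Solid sphere: I_cm = (2/5)MR² = (2/5)(4.8)(0.12)² = 0.027648 kg·m²; centre at d = 0.31 m, so I = I_cm + Md² gives I = 0.027648 + (4.8)(0.31)² = 0.48893 kg·m².
Total I = 1.0787 + 0.48893 = 1.5676 kg·m².

1.57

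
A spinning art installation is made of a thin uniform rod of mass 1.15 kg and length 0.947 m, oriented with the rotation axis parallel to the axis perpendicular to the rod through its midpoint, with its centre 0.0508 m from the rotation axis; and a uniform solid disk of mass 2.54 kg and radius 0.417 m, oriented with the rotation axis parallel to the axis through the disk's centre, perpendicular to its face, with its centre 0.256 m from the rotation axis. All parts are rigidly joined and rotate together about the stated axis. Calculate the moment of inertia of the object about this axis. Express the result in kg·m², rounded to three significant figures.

Thin rod: I_cm = (1/12)ML² = (1/12)(1.15)(0.947)² = 0.085944 kg·m²; centre at d = 0.0508 m, so I = I_cm + Md² gives I = 0.085944 + (1.15)(0.0508)² = 0.088912 kg·m².
Solid disk: I_cm = (1/2)MR² = (1/2)(2.54)(0.417)² = 0.22084 kg·m²; centre at d = 0.256 m, so I = I_cm + Md² gives I = 0.22084 + (2.54)(0.256)² = 0.3873 kg·m².
Total I = 0.088912 + 0.3873 = 0.47621 kg·m².

0.476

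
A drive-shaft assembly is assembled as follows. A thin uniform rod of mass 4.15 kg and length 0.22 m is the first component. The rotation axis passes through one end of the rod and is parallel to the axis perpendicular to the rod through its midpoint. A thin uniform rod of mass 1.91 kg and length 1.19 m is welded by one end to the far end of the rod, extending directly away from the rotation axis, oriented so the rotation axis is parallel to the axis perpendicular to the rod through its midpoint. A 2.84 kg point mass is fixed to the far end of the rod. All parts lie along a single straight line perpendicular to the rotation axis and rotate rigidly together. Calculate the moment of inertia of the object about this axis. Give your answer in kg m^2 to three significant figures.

7.21

Thin rod: I_cm = (1/12)ML² = (1/12)(4.15)(0.22)² = 0.016738 kg m^2; centre at d = 0.11 m, so the parallel axis theorem gives I = 0.016738 + (4.15)(0.11)² = 0.066953 kg m^2.
Thin rod: I_cm = (1/12)ML² = (1/12)(1.91)(1.19)² = 0.2254 kg m^2; centre at d = 0.11 + 0.11 + 0.595 = 0.815 m, so the parallel axis theorem gives I = 0.2254 + (1.91)(0.815)² = 1.4941 kg m^2.
Point mass: I_cm = 0; centre at d = 0.11 + 0.11 + 0.595 + 0.595 = 1.41 m, so the parallel axis theorem gives I = 0 + (2.84)(1.41)² = 5.6462 kg m^2.
Total I = 0.066953 + 1.4941 + 5.6462 = 7.2072 kg m^2.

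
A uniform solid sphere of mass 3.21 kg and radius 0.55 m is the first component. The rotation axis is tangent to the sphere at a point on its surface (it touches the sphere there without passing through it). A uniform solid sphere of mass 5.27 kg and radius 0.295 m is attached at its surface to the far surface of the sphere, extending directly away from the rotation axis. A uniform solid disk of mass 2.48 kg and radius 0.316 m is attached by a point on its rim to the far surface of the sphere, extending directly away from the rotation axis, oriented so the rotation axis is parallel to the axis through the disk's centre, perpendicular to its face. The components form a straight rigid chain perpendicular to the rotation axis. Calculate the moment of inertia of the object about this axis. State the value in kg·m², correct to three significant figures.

Solid sphere: I_cm = (2/5)MR² = (2/5)(3.21)(0.55)² = 0.38841 kg·m²; centre at d = 0.55 m, so the parallel axis theorem gives I = 0.38841 + (3.21)(0.55)² = 1.3594 kg·m².
Solid sphere: I_cm = (2/5)MR² = (2/5)(5.27)(0.295)² = 0.18345 kg·m²; centre at d = 0.55 + 0.55 + 0.295 = 1.395 m, so the parallel axis theorem gives I = 0.18345 + (5.27)(1.395)² = 10.439 kg·m².
Solid disk: I_cm = (1/2)MR² = (1/2)(2.48)(0.316)² = 0.12382 kg·m²; centre at d = 0.55 + 0.55 + 0.295 + 0.295 + 0.316 = 2.006 m, so the parallel axis theorem gives I = 0.12382 + (2.48)(2.006)² = 10.103 kg·m².
Total I = 1.3594 + 10.439 + 10.103 = 21.902 kg·m².

21.9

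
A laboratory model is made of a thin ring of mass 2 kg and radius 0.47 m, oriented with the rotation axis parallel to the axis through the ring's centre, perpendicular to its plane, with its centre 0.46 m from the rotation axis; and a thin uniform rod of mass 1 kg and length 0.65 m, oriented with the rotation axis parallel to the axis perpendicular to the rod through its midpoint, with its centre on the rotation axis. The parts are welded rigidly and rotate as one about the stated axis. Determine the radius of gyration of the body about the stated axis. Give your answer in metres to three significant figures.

0.548

Thin ring: I_cm = MR² = (2)(0.47)² = 0.4418 kg·m²; centre at d = 0.46 m, so I = I_cm + Md² gives I = 0.4418 + (2)(0.46)² = 0.865 kg·m².
Thin rod: I_cm = (1/12)ML² = (1/12)(1)(0.65)² = 0.035208 kg·m²; axis through the centre, so I = 0.035208 kg·m².
Total I = 0.90021 kg·m²; total mass M = 3 kg.
k = √(I/M) = √(0.90021/3) = 0.54779 m.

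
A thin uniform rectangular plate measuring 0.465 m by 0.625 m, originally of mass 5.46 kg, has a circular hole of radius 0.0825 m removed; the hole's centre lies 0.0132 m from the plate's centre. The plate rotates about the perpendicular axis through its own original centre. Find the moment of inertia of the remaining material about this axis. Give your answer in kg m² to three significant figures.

0.275

Unpierced body about its centre: I₀ = (1/12)M(a²+b²) = (1/12)(5.46)[(0.465)² + (0.625)²] = 0.27612 kg m².
The removed disk has mass m = M·πr²/(ab) = (5.46)·π(0.0825)²/(0.465·0.625) = 0.40171 kg (same uniform areal density).
Its moment of inertia about the rotation axis (parallel-axis theorem): I_hole = (1/2)mr² + md² = (1/2)(0.40171)(0.0825)² + (0.40171)(0.0132)² = 0.0014371 kg m².
Treating the hole as negative mass, I = I₀ − I_hole = 0.27612 − 0.0014371 = 0.27468 kg m².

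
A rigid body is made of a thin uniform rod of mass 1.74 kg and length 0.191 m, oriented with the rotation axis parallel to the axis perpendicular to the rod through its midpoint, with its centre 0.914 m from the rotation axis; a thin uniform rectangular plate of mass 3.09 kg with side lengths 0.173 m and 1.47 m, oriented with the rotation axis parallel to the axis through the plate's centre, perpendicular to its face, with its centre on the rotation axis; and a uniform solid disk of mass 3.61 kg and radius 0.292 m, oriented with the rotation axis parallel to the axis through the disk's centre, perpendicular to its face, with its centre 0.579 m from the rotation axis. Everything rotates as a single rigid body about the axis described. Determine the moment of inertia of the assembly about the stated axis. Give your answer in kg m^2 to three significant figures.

Thin rod: I_cm = (1/12)ML² = (1/12)(1.74)(0.191)² = 0.0052897 kg m^2; centre at d = 0.914 m, so the parallel axis theorem gives I = 0.0052897 + (1.74)(0.914)² = 1.4589 kg m^2.
Rectangular plate: I_cm = (1/12)M(a²+b²) = (1/12)(3.09)[(0.173)² + (1.47)²] = 0.56414 kg m^2; axis through the centre, so I = 0.56414 kg m^2.
Solid disk: I_cm = (1/2)MR² = (1/2)(3.61)(0.292)² = 0.1539 kg m^2; centre at d = 0.579 m, so the parallel axis theorem gives I = 0.1539 + (3.61)(0.579)² = 1.3641 kg m^2.
Total I = 1.4589 + 0.56414 + 1.3641 = 3.3871 kg m^2.

3.39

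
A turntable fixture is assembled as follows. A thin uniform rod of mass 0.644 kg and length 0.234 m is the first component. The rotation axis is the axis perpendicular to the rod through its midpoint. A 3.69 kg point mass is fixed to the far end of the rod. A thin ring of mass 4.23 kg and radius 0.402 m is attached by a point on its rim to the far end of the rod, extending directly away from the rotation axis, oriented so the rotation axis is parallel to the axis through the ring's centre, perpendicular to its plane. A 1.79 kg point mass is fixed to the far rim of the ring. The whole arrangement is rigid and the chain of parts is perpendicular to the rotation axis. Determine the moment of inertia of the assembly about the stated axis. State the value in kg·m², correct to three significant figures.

Thin rod: I_cm = (1/12)ML² = (1/12)(0.644)(0.234)² = 0.0029386 kg·m²; axis through the centre, so I = 0.0029386 kg·m².
Point mass: I_cm = 0; centre at d = 0.117 m, so I = I_cm + Md² gives I = 0 + (3.69)(0.117)² = 0.050512 kg·m².
Thin ring: I_cm = MR² = (4.23)(0.402)² = 0.68358 kg·m²; centre at d = 0.117 + 0.402 = 0.519 m, so I = I_cm + Md² gives I = 0.68358 + (4.23)(0.519)² = 1.823 kg·m².
Point mass: I_cm = 0; centre at d = 0.117 + 0.402 + 0.402 = 0.921 m, so I = I_cm + Md² gives I = 0 + (1.79)(0.921)² = 1.5184 kg·m².
Total I = 0.0029386 + 0.050512 + 1.823 + 1.5184 = 3.3948 kg·m².

3.39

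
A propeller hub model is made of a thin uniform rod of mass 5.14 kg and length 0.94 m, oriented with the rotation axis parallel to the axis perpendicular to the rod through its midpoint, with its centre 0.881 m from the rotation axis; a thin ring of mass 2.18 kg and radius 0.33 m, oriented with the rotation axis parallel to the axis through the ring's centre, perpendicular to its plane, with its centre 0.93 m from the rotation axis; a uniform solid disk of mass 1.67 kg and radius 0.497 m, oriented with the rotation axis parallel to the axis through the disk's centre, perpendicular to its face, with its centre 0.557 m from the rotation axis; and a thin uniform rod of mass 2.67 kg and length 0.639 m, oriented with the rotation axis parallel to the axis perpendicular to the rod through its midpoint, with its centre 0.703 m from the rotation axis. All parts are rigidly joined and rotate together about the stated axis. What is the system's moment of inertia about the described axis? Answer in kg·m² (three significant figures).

8.63

Thin rod: I_cm = (1/12)ML² = (1/12)(5.14)(0.94)² = 0.37848 kg·m²; centre at d = 0.881 m, so the parallel axis theorem gives I = 0.37848 + (5.14)(0.881)² = 4.3679 kg·m².
Thin ring: I_cm = MR² = (2.18)(0.33)² = 0.2374 kg·m²; centre at d = 0.93 m, so the parallel axis theorem gives I = 0.2374 + (2.18)(0.93)² = 2.1229 kg·m².
Solid disk: I_cm = (1/2)MR² = (1/2)(1.67)(0.497)² = 0.20625 kg·m²; centre at d = 0.557 m, so the parallel axis theorem gives I = 0.20625 + (1.67)(0.557)² = 0.72437 kg·m².
Thin rod: I_cm = (1/12)ML² = (1/12)(2.67)(0.639)² = 0.090851 kg·m²; centre at d = 0.703 m, so the parallel axis theorem gives I = 0.090851 + (2.67)(0.703)² = 1.4104 kg·m².
Total I = 4.3679 + 2.1229 + 0.72437 + 1.4104 = 8.6256 kg·m².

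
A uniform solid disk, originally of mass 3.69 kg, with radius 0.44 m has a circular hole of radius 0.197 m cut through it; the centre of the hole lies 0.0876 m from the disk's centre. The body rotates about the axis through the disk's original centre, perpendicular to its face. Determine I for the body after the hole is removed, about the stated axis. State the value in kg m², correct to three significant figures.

0.337

Unpierced body about its centre: I₀ = (1/2)MR² = (1/2)(3.69)(0.44)² = 0.35719 kg m².
The removed disk has mass m = M·(r/R)² = (3.69)(0.197/0.44)² = 0.7397 kg (same uniform areal density).
Its moment of inertia about the rotation axis (parallel-axis theorem): I_hole = (1/2)mr² + md² = (1/2)(0.7397)(0.197)² + (0.7397)(0.0876)² = 0.02003 kg m².
Treating the hole as negative mass, I = I₀ − I_hole = 0.35719 − 0.02003 = 0.33716 kg m².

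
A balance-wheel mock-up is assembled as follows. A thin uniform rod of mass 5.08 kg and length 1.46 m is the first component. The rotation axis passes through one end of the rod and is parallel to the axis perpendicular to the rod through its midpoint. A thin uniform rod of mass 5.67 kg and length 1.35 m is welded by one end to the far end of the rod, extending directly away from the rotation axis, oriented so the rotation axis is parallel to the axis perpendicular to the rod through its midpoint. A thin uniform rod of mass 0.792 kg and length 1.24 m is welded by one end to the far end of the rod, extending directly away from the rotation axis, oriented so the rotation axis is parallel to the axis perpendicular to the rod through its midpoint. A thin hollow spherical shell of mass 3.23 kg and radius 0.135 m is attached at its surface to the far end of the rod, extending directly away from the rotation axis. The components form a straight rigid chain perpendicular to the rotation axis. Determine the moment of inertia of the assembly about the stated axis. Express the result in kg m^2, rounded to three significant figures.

96.3

Thin rod: I_cm = (1/12)ML² = (1/12)(5.08)(1.46)² = 0.90238 kg m^2; centre at d = 0.73 m, so I = I_cm + Md² gives I = 0.90238 + (5.08)(0.73)² = 3.6095 kg m^2.
Thin rod: I_cm = (1/12)ML² = (1/12)(5.67)(1.35)² = 0.86113 kg m^2; centre at d = 0.73 + 0.73 + 0.675 = 2.135 m, so I = I_cm + Md² gives I = 0.86113 + (5.67)(2.135)² = 26.706 kg m^2.
Thin rod: I_cm = (1/12)ML² = (1/12)(0.792)(1.24)² = 0.10148 kg m^2; centre at d = 0.73 + 0.73 + 0.675 + 0.675 + 0.62 = 3.43 m, so I = I_cm + Md² gives I = 0.10148 + (0.792)(3.43)² = 9.4193 kg m^2.
Spherical shell: I_cm = (2/3)MR² = (2/3)(3.23)(0.135)² = 0.039245 kg m^2; centre at d = 0.73 + 0.73 + 0.675 + 0.675 + 0.62 + 0.62 + 0.135 = 4.185 m, so I = I_cm + Md² gives I = 0.039245 + (3.23)(4.185)² = 56.61 kg m^2.
Total I = 3.6095 + 26.706 + 9.4193 + 56.61 = 96.345 kg m^2.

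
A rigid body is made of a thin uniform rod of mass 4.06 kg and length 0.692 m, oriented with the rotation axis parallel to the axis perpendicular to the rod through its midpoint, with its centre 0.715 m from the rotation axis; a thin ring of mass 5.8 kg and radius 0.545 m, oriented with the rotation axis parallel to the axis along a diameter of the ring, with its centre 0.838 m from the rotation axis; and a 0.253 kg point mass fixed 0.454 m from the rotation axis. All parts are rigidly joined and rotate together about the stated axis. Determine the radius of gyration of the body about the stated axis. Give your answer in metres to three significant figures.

Thin rod: I_cm = (1/12)ML² = (1/12)(4.06)(0.692)² = 0.16202 kg m^2; centre at d = 0.715 m, so the parallel axis theorem gives I = 0.16202 + (4.06)(0.715)² = 2.2376 kg m^2.
Thin ring: I_cm = (1/2)MR² = (1/2)(5.8)(0.545)² = 0.86137 kg m^2; centre at d = 0.838 m, so the parallel axis theorem gives I = 0.86137 + (5.8)(0.838)² = 4.9344 kg m^2.
Point mass: I_cm = 0; centre at d = 0.454 m, so the parallel axis theorem gives I = 0 + (0.253)(0.454)² = 0.052147 kg m^2.
Total I = 7.2241 kg m^2; total mass M = 10.113 kg.
k = √(I/M) = √(7.2241/10.113) = 0.84519 m.

0.845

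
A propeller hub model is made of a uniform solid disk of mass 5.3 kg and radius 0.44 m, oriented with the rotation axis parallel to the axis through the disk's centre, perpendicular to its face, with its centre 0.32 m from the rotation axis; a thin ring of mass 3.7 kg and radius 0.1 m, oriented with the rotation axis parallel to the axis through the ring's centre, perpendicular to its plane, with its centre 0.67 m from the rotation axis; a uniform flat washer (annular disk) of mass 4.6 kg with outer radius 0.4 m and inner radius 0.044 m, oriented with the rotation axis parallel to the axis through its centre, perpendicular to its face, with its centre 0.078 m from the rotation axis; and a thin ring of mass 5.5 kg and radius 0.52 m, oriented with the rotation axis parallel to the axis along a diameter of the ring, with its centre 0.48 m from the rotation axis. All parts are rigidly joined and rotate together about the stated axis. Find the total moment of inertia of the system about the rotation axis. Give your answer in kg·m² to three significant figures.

Solid disk: I_cm = (1/2)MR² = (1/2)(5.3)(0.44)² = 0.51304 kg·m²; centre at d = 0.32 m, so the parallel axis theorem gives I = 0.51304 + (5.3)(0.32)² = 1.0558 kg·m².
Thin ring: I_cm = MR² = (3.7)(0.1)² = 0.037 kg·m²; centre at d = 0.67 m, so the parallel axis theorem gives I = 0.037 + (3.7)(0.67)² = 1.6979 kg·m².
Annular disk: I_cm = (1/2)M(R²+r²) = (1/2)(4.6)[(0.4)² + (0.044)²] = 0.37245 kg·m²; centre at d = 0.078 m, so the parallel axis theorem gives I = 0.37245 + (4.6)(0.078)² = 0.40044 kg·m².
Thin ring: I_cm = (1/2)MR² = (1/2)(5.5)(0.52)² = 0.7436 kg·m²; centre at d = 0.48 m, so the parallel axis theorem gives I = 0.7436 + (5.5)(0.48)² = 2.0108 kg·m².
Total I = 1.0558 + 1.6979 + 0.40044 + 2.0108 = 5.1649 kg·m².

5.16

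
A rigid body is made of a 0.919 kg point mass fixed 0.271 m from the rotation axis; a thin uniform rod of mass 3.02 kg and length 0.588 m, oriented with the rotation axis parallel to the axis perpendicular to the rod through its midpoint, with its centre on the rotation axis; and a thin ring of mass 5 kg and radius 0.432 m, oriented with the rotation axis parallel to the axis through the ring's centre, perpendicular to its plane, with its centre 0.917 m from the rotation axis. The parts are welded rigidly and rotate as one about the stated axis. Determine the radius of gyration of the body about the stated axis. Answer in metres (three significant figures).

Point mass: I_cm = 0; centre at d = 0.271 m, so I = I_cm + Md² gives I = 0 + (0.919)(0.271)² = 0.067492 kg m².
Thin rod: I_cm = (1/12)ML² = (1/12)(3.02)(0.588)² = 0.087012 kg m²; axis through the centre, so I = 0.087012 kg m².
Thin ring: I_cm = MR² = (5)(0.432)² = 0.93312 kg m²; centre at d = 0.917 m, so I = I_cm + Md² gives I = 0.93312 + (5)(0.917)² = 5.1376 kg m².
Total I = 5.2921 kg m²; total mass M = 8.939 kg.
k = √(I/M) = √(5.2921/8.939) = 0.76943 m.

0.769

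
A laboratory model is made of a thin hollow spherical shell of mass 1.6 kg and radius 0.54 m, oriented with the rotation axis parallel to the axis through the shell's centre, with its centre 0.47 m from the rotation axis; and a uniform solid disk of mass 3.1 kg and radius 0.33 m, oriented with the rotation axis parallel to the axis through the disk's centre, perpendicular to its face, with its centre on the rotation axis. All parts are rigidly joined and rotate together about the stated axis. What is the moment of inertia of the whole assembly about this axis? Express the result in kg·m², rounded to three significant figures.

Spherical shell: I_cm = (2/3)MR² = (2/3)(1.6)(0.54)² = 0.31104 kg·m²; centre at d = 0.47 m, so the parallel axis theorem gives I = 0.31104 + (1.6)(0.47)² = 0.66448 kg·m².
Solid disk: I_cm = (1/2)MR² = (1/2)(3.1)(0.33)² = 0.1688 kg·m²; axis through the centre, so I = 0.1688 kg·m².
Total I = 0.66448 + 0.1688 = 0.83327 kg·m².

0.833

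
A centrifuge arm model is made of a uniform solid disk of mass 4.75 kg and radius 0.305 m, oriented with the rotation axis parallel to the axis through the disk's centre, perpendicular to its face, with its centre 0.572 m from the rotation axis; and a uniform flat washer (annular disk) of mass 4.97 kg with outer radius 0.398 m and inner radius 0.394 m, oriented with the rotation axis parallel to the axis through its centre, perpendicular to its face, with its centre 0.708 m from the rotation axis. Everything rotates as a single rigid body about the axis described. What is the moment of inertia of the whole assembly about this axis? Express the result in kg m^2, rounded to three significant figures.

5.05

Solid disk: I_cm = (1/2)MR² = (1/2)(4.75)(0.305)² = 0.22093 kg m^2; centre at d = 0.572 m, so the parallel axis theorem gives I = 0.22093 + (4.75)(0.572)² = 1.7751 kg m^2.
Annular disk: I_cm = (1/2)M(R²+r²) = (1/2)(4.97)[(0.398)² + (0.394)²] = 0.7794 kg m^2; centre at d = 0.708 m, so the parallel axis theorem gives I = 0.7794 + (4.97)(0.708)² = 3.2707 kg m^2.
Total I = 1.7751 + 3.2707 = 5.0457 kg m^2.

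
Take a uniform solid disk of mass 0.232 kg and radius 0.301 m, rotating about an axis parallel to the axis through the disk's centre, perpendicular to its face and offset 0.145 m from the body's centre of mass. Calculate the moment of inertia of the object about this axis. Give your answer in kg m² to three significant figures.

I_cm = (1/2)MR² = (1/2)(0.232)(0.301)² = 0.01051 kg m²; centre at d = 0.145 m, so I = I_cm + Md² gives I = 0.01051 + (0.232)(0.145)² = 0.015388 kg m².

0.0154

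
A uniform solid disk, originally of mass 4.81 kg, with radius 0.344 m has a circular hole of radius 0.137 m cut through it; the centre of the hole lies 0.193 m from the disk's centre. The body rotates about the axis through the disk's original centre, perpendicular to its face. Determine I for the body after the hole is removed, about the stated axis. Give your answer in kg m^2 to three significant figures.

Unpierced body about its centre: I₀ = (1/2)MR² = (1/2)(4.81)(0.344)² = 0.2846 kg m^2.
The removed disk has mass m = M·(r/R)² = (4.81)(0.137/0.344)² = 0.7629 kg (same uniform areal density).
Its moment of inertia about the rotation axis (parallel-axis theorem): I_hole = (1/2)mr² + md² = (1/2)(0.7629)(0.137)² + (0.7629)(0.193)² = 0.035577 kg m^2.
Treating the hole as negative mass, I = I₀ − I_hole = 0.2846 − 0.035577 = 0.24902 kg m^2.

0.249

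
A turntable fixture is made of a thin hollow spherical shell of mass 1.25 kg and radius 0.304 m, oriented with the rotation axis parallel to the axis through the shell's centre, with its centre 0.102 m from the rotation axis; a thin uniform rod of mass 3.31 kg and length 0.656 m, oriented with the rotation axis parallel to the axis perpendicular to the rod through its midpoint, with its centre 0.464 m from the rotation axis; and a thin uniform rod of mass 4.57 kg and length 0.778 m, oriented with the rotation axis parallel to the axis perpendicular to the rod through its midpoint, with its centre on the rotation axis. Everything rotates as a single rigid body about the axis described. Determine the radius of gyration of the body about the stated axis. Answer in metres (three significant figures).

0.355

Spherical shell: I_cm = (2/3)MR² = (2/3)(1.25)(0.304)² = 0.077013 kg·m²; centre at d = 0.102 m, so I = I_cm + Md² gives I = 0.077013 + (1.25)(0.102)² = 0.090018 kg·m².
Thin rod: I_cm = (1/12)ML² = (1/12)(3.31)(0.656)² = 0.1187 kg·m²; centre at d = 0.464 m, so I = I_cm + Md² gives I = 0.1187 + (3.31)(0.464)² = 0.83133 kg·m².
Thin rod: I_cm = (1/12)ML² = (1/12)(4.57)(0.778)² = 0.23051 kg·m²; axis through the centre, so I = 0.23051 kg·m².
Total I = 1.1519 kg·m²; total mass M = 9.13 kg.
k = √(I/M) = √(1.1519/9.13) = 0.35519 m.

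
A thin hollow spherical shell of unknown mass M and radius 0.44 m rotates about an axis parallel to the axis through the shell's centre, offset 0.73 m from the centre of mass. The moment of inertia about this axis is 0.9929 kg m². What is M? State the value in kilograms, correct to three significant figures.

1.50

I = I_cm + Md² = (2/3)MR² + Md² = M·[0.666667·(0.44)² + (0.73)²] = M·0.66197.
So M = 0.9929 / 0.66197 = 1.4999 kg.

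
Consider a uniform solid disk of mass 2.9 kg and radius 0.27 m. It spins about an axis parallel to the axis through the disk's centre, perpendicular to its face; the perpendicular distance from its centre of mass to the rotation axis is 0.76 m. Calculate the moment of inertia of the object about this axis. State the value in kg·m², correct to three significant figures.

I_cm = (1/2)MR² = (1/2)(2.9)(0.27)² = 0.10571 kg·m²; centre at d = 0.76 m, so the parallel axis theorem gives I = 0.10571 + (2.9)(0.76)² = 1.7807 kg·m².

1.78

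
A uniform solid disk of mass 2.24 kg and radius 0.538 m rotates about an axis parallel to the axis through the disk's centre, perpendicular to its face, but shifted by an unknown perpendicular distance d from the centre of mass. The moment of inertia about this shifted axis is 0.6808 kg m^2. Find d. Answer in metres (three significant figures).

About the centre-of-mass axis, I_cm = (1/2)MR² = (1/2)(2.24)(0.538)² = 0.32418 kg m^2.
Parallel axis theorem: I = I_cm + Md², so Md² = 0.6808 − 0.32418 = 0.35662 kg m^2.
d = √(0.35662 / 2.24) = 0.39901 m.

0.399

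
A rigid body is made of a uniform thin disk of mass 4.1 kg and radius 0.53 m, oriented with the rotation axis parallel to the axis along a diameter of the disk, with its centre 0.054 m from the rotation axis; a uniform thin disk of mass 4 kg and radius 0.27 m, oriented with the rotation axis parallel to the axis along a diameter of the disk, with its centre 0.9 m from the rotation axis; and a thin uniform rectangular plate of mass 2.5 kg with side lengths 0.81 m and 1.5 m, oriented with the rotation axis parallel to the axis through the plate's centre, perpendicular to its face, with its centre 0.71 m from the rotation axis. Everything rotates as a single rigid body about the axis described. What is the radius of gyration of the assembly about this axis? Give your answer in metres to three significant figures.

Thin disk: I_cm = (1/4)MR² = (1/4)(4.1)(0.53)² = 0.28792 kg·m²; centre at d = 0.054 m, so the parallel axis theorem gives I = 0.28792 + (4.1)(0.054)² = 0.29988 kg·m².
Thin disk: I_cm = (1/4)MR² = (1/4)(4)(0.27)² = 0.0729 kg·m²; centre at d = 0.9 m, so the parallel axis theorem gives I = 0.0729 + (4)(0.9)² = 3.3129 kg·m².
Rectangular plate: I_cm = (1/12)M(a²+b²) = (1/12)(2.5)[(0.81)² + (1.5)²] = 0.60544 kg·m²; centre at d = 0.71 m, so the parallel axis theorem gives I = 0.60544 + (2.5)(0.71)² = 1.8657 kg·m².
Total I = 5.4785 kg·m²; total mass M = 10.6 kg.
k = √(I/M) = √(5.4785/10.6) = 0.71891 m.

0.719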